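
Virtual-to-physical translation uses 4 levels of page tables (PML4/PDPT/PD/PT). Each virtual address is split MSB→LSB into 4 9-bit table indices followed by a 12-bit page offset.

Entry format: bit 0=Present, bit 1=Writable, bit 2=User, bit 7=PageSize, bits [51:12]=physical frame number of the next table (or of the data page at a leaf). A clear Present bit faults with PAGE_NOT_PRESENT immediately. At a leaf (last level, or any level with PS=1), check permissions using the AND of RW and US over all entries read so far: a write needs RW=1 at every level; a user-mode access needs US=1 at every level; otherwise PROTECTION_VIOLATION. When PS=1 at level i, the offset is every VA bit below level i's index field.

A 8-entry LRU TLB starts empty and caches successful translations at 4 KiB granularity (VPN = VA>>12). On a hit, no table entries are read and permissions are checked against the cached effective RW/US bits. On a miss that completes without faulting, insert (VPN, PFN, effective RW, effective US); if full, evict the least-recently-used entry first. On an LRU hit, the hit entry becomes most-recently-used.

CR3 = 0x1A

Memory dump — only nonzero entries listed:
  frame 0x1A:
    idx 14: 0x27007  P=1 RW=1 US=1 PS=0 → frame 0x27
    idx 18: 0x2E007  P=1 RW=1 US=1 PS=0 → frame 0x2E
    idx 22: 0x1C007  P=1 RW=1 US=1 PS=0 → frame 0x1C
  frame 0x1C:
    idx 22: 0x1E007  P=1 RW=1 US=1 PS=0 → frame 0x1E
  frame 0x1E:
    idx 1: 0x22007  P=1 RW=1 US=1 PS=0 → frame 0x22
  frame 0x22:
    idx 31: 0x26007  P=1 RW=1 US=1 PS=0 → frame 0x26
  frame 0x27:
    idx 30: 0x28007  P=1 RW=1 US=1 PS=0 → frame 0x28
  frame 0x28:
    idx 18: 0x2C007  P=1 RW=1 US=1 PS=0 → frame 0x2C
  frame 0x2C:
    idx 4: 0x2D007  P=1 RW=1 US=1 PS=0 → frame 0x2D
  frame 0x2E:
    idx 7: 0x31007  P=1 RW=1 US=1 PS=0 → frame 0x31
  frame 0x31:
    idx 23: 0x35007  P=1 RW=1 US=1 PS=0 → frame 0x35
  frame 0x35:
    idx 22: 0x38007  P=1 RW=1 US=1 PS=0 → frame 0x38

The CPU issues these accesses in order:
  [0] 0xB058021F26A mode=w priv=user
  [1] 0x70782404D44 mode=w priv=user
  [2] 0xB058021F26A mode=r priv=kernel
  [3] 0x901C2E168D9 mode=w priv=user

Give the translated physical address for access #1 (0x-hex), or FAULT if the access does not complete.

Walk each access:
#0 VA=0xB058021F26A (w,user):
  L0: frame=0x1A idx=22 entry=0x1C007 [P=1 RW=1 US=1 PS=0]
  L1: frame=0x1C idx=22 entry=0x1E007 [P=1 RW=1 US=1 PS=0]
  L2: frame=0x1E idx=1 entry=0x22007 [P=1 RW=1 US=1 PS=0]
  L3: frame=0x22 idx=31 entry=0x26007 [P=1 RW=1 US=1 PS=0]
  → PA=0x2626A  (4 entries read)
#1 VA=0x70782404D44 (w,user):
  L0: frame=0x1A idx=14 entry=0x27007 [P=1 RW=1 US=1 PS=0]
  L1: frame=0x27 idx=30 entry=0x28007 [P=1 RW=1 US=1 PS=0]
  L2: frame=0x28 idx=18 entry=0x2C007 [P=1 RW=1 US=1 PS=0]
  L3: frame=0x2C idx=4 entry=0x2D007 [P=1 RW=1 US=1 PS=0]
  → PA=0x2DD44  (4 entries read)
#2 VA=0xB058021F26A (r,kernel):
  TLB hit vpn=0xB058021F → PA=0x2626A
#3 VA=0x901C2E168D9 (w,user):
  L0: frame=0x1A idx=18 entry=0x2E007 [P=1 RW=1 US=1 PS=0]
  L1: frame=0x2E idx=7 entry=0x31007 [P=1 RW=1 US=1 PS=0]
  L2: frame=0x31 idx=23 entry=0x35007 [P=1 RW=1 US=1 PS=0]
  L3: frame=0x35 idx=22 entry=0x38007 [P=1 RW=1 US=1 PS=0]
  → PA=0x388D9  (4 entries read)

Access #1 PA: 0x2DD44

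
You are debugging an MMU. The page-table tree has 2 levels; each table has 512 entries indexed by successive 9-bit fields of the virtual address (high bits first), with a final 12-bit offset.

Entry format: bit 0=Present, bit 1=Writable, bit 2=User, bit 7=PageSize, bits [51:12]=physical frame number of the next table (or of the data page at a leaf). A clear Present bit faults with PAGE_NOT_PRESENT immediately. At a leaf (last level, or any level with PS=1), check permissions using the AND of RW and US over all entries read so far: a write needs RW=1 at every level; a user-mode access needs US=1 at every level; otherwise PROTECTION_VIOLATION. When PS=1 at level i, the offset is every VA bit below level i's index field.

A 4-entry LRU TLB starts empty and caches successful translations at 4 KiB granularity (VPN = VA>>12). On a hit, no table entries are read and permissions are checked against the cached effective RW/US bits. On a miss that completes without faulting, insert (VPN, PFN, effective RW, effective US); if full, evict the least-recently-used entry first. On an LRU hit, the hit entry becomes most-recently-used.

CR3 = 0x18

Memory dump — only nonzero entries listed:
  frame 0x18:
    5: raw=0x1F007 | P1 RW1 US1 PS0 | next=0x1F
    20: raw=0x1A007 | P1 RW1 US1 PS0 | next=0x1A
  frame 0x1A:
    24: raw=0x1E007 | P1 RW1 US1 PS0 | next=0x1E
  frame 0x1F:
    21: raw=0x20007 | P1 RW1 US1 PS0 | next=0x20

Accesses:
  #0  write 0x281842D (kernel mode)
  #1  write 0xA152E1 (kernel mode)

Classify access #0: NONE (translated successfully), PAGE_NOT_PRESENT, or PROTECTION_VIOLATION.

Trace:
#0 VA=0x281842D (w,kernel):
  L0 @0x18[20] → 0x1A007  P=1,RW=1,US=1,PS=0
  L1 @0x1A[24] → 0x1E007  P=1,RW=1,US=1,PS=0
  ✓ 0x1E42D  — 2 lookups
#1 VA=0xA152E1 (w,kernel):
  L0 @0x18[5] → 0x1F007  P=1,RW=1,US=1,PS=0
  L1 @0x1F[21] → 0x20007  P=1,RW=1,US=1,PS=0
  ✓ 0x202E1  — 2 lookups

Access #0 fault: NONE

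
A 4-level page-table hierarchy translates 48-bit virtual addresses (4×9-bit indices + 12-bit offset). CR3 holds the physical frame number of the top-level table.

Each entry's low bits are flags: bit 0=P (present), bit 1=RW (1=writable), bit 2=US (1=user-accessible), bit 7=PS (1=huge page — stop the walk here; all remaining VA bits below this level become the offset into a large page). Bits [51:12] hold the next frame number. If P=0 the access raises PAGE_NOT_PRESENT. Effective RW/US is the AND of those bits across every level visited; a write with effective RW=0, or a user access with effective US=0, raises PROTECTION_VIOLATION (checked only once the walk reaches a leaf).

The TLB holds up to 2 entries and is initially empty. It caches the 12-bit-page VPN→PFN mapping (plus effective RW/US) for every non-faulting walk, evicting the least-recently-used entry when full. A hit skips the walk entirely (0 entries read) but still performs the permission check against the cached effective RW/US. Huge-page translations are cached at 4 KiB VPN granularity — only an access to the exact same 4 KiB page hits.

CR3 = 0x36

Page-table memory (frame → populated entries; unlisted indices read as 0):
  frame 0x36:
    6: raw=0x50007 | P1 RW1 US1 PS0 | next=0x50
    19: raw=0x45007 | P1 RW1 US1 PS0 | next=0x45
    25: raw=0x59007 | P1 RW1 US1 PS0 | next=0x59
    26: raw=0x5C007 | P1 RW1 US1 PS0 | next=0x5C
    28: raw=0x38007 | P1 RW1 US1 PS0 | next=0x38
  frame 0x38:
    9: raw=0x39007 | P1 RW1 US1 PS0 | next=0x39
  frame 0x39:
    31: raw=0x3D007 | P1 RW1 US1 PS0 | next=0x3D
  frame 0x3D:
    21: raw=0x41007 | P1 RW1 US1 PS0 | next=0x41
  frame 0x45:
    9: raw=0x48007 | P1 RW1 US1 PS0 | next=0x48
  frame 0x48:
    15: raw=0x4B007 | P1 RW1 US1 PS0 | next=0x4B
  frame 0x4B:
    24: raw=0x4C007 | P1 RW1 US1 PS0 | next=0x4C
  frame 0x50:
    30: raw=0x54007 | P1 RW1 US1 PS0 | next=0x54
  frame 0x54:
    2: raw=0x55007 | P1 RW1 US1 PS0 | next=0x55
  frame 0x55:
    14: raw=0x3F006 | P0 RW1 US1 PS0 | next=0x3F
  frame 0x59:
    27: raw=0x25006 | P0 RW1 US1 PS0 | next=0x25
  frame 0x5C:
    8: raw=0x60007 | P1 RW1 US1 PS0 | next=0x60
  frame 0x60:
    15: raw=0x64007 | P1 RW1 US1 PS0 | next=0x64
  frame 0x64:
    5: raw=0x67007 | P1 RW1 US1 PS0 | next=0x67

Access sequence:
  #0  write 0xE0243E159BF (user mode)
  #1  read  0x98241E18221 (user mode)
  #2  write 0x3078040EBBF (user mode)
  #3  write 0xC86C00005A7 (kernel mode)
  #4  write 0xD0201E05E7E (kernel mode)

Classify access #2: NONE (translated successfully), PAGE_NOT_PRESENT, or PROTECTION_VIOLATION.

Trace:
#0 VA=0xE0243E159BF (w,user):
  lvl0: tbl 0x36, slot 28 ⇒ 0x38007 (P1/RW1/US1/PS0)
  lvl1: tbl 0x38, slot 9 ⇒ 0x39007 (P1/RW1/US1/PS0)
  lvl2: tbl 0x39, slot 31 ⇒ 0x3D007 (P1/RW1/US1/PS0)
  lvl3: tbl 0x3D, slot 21 ⇒ 0x41007 (P1/RW1/US1/PS0)
  ⇒ phys 0x419BF  [4 reads]
#1 VA=0x98241E18221 (r,user):
  lvl0: tbl 0x36, slot 19 ⇒ 0x45007 (P1/RW1/US1/PS0)
  lvl1: tbl 0x45, slot 9 ⇒ 0x48007 (P1/RW1/US1/PS0)
  lvl2: tbl 0x48, slot 15 ⇒ 0x4B007 (P1/RW1/US1/PS0)
  lvl3: tbl 0x4B, slot 24 ⇒ 0x4C007 (P1/RW1/US1/PS0)
  ⇒ phys 0x4C221  [4 reads]
#2 VA=0x3078040EBBF (w,user):
  lvl0: tbl 0x36, slot 6 ⇒ 0x50007 (P1/RW1/US1/PS0)
  lvl1: tbl 0x50, slot 30 ⇒ 0x54007 (P1/RW1/US1/PS0)
  lvl2: tbl 0x54, slot 2 ⇒ 0x55007 (P1/RW1/US1/PS0)
  lvl3: tbl 0x55, slot 14 ⇒ 0x3F006 (P0/RW1/US1/PS0)
  ⇒ fault: PAGE_NOT_PRESENT  — 4 lookups
#3 VA=0xC86C00005A7 (w,kernel):
  lvl0: tbl 0x36, slot 25 ⇒ 0x59007 (P1/RW1/US1/PS0)
  lvl1: tbl 0x59, slot 27 ⇒ 0x25006 (P0/RW1/US1/PS0)
  ⇒ fault: PAGE_NOT_PRESENT  — 2 lookups
#4 VA=0xD0201E05E7E (w,kernel):
  lvl0: tbl 0x36, slot 26 ⇒ 0x5C007 (P1/RW1/US1/PS0)
  lvl1: tbl 0x5C, slot 8 ⇒ 0x60007 (P1/RW1/US1/PS0)
  lvl2: tbl 0x60, slot 15 ⇒ 0x64007 (P1/RW1/US1/PS0)
  lvl3: tbl 0x64, slot 5 ⇒ 0x67007 (P1/RW1/US1/PS0)
  ⇒ phys 0x67E7E  [4 reads]

Access #2 fault: PAGE_NOT_PRESENT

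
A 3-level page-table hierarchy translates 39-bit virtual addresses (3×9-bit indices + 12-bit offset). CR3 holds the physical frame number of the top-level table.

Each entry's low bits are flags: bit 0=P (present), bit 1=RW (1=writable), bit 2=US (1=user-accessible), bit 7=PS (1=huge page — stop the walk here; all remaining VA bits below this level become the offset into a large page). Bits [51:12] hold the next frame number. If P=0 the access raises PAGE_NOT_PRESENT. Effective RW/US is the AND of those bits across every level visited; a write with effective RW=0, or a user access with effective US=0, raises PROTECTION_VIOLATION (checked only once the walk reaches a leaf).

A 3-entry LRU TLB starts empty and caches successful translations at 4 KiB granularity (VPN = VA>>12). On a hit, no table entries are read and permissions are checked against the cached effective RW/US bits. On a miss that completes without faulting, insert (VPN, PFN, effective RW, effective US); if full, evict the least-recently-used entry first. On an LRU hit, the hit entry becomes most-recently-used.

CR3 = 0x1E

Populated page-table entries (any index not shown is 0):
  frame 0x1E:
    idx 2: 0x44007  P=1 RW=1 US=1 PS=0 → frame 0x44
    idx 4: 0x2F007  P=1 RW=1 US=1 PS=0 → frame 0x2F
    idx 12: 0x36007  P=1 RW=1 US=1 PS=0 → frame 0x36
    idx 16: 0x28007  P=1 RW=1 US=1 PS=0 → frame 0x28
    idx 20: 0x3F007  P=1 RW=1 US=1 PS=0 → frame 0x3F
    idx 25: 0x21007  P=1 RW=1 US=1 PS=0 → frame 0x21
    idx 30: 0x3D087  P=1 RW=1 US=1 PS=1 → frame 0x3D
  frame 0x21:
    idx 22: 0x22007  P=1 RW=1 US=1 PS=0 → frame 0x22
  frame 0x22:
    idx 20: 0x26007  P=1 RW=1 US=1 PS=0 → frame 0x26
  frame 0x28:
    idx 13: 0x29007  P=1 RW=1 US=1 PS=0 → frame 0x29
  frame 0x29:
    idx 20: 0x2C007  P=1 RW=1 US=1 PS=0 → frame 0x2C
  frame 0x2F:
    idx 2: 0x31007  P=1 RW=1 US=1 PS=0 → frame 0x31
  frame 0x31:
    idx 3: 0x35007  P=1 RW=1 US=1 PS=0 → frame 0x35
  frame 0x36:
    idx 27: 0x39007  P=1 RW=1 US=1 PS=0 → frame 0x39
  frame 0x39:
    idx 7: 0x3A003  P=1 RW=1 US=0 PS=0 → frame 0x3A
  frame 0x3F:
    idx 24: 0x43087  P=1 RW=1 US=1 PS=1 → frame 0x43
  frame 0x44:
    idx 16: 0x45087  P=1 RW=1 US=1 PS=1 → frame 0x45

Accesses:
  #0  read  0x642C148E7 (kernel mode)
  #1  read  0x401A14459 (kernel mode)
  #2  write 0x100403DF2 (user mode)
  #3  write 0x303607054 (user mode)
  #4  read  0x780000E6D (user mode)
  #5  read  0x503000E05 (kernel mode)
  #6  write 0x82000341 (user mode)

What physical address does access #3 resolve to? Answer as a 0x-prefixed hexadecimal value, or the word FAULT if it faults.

Walk each access:
#0 VA=0x642C148E7 (r,kernel):
  L0 @0x1E[25] → 0x21007  P=1,RW=1,US=1,PS=0
  L1 @0x21[22] → 0x22007  P=1,RW=1,US=1,PS=0
  L2 @0x22[20] → 0x26007  P=1,RW=1,US=1,PS=0
  ✓ 0x268E7  — 3 lookups
#1 VA=0x401A14459 (r,kernel):
  L0 @0x1E[16] → 0x28007  P=1,RW=1,US=1,PS=0
  L1 @0x28[13] → 0x29007  P=1,RW=1,US=1,PS=0
  L2 @0x29[20] → 0x2C007  P=1,RW=1,US=1,PS=0
  ✓ 0x2C459  — 3 lookups
#2 VA=0x100403DF2 (w,user):
  L0 @0x1E[4] → 0x2F007  P=1,RW=1,US=1,PS=0
  L1 @0x2F[2] → 0x31007  P=1,RW=1,US=1,PS=0
  L2 @0x31[3] → 0x35007  P=1,RW=1,US=1,PS=0
  ✓ 0x35DF2  — 3 lookups
#3 VA=0x303607054 (w,user):
  L0 @0x1E[12] → 0x36007  P=1,RW=1,US=1,PS=0
  L1 @0x36[27] → 0x39007  P=1,RW=1,US=1,PS=0
  L2 @0x39[7] → 0x3A003  P=1,RW=1,US=0,PS=0
  ✗ PROTECTION_VIOLATION  [3 reads]
#4 VA=0x780000E6D (r,user):
  L0 @0x1E[30] → 0x3D087  P=1,RW=1,US=1,PS=1
  ✓ 0x3DE6D (huge @L0)  — 1 lookups
#5 VA=0x503000E05 (r,kernel):
  L0 @0x1E[20] → 0x3F007  P=1,RW=1,US=1,PS=0
  L1 @0x3F[24] → 0x43087  P=1,RW=1,US=1,PS=1
  ✓ 0x43E05 (huge @L1)  — 2 lookups
#6 VA=0x82000341 (w,user):
  L0 @0x1E[2] → 0x44007  P=1,RW=1,US=1,PS=0
  L1 @0x44[16] → 0x45087  P=1,RW=1,US=1,PS=1
  ✓ 0x45341 (huge @L1)  — 2 lookups

Access #3 PA: FAULT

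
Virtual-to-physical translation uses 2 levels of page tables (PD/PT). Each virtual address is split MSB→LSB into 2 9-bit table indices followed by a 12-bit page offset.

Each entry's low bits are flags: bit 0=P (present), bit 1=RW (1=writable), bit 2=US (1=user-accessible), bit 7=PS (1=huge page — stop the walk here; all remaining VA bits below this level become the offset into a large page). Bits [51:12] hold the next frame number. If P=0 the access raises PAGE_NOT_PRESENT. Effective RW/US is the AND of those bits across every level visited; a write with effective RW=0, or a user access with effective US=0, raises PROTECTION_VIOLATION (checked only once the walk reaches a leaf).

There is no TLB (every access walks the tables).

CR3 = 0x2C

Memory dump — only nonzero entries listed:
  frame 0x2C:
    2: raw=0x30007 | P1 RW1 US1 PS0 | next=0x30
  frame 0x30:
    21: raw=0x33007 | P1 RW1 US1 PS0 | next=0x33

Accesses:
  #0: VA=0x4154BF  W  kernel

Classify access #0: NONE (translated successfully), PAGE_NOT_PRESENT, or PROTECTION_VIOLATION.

Per-access translation:
#0 VA=0x4154BF (w,kernel):
  [0] read 0x2C idx=2: raw=0x30007 flags P=1 W=1 U=1 S=0
  [1] read 0x30 idx=21: raw=0x33007 flags P=1 W=1 U=1 S=0
  → PA=0x334BF  (2 entries read)

Access #0 fault: NONE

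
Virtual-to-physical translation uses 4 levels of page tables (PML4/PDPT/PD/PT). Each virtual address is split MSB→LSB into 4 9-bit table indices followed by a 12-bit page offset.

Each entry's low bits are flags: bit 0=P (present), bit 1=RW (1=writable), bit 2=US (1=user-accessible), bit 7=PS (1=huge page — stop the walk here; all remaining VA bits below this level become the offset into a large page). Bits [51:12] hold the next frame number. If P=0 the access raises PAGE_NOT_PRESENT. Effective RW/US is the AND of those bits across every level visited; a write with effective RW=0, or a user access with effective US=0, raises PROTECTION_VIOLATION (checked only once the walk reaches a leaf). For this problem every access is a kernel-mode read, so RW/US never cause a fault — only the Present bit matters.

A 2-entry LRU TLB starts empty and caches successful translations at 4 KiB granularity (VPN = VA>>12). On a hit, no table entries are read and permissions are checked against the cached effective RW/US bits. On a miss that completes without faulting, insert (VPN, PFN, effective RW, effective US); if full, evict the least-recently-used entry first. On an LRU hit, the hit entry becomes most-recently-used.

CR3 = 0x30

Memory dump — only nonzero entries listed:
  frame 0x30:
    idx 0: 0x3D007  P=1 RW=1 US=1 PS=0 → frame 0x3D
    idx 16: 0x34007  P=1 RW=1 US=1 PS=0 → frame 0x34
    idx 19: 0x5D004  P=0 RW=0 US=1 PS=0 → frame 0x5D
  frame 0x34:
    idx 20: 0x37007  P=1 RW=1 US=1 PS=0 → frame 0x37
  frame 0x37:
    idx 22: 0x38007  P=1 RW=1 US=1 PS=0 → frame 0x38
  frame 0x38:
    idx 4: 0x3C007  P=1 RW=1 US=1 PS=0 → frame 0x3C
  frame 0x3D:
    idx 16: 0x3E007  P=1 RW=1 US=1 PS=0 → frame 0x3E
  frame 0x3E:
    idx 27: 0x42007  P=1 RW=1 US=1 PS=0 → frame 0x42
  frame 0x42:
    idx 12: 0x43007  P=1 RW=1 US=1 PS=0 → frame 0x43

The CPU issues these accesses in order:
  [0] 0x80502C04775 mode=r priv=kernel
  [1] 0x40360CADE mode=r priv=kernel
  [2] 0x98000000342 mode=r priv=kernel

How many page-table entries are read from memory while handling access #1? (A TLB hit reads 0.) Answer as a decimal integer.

Per-access translation:
#0 VA=0x80502C04775 (r,kernel):
  L0 @0x30[16] → 0x34007  P=1,RW=1,US=1,PS=0
  L1 @0x34[20] → 0x37007  P=1,RW=1,US=1,PS=0
  L2 @0x37[22] → 0x38007  P=1,RW=1,US=1,PS=0
  L3 @0x38[4] → 0x3C007  P=1,RW=1,US=1,PS=0
  → PA=0x3C775  (4 entries read)
#1 VA=0x40360CADE (r,kernel):
  L0 @0x30[0] → 0x3D007  P=1,RW=1,US=1,PS=0
  L1 @0x3D[16] → 0x3E007  P=1,RW=1,US=1,PS=0
  L2 @0x3E[27] → 0x42007  P=1,RW=1,US=1,PS=0
  L3 @0x42[12] → 0x43007  P=1,RW=1,US=1,PS=0
  → PA=0x43ADE  (4 entries read)
#2 VA=0x98000000342 (r,kernel):
  L0 @0x30[19] → 0x5D004  P=0,RW=0,US=1,PS=0
  ✗ PAGE_NOT_PRESENT  [1 reads]

Entries read for #1: 4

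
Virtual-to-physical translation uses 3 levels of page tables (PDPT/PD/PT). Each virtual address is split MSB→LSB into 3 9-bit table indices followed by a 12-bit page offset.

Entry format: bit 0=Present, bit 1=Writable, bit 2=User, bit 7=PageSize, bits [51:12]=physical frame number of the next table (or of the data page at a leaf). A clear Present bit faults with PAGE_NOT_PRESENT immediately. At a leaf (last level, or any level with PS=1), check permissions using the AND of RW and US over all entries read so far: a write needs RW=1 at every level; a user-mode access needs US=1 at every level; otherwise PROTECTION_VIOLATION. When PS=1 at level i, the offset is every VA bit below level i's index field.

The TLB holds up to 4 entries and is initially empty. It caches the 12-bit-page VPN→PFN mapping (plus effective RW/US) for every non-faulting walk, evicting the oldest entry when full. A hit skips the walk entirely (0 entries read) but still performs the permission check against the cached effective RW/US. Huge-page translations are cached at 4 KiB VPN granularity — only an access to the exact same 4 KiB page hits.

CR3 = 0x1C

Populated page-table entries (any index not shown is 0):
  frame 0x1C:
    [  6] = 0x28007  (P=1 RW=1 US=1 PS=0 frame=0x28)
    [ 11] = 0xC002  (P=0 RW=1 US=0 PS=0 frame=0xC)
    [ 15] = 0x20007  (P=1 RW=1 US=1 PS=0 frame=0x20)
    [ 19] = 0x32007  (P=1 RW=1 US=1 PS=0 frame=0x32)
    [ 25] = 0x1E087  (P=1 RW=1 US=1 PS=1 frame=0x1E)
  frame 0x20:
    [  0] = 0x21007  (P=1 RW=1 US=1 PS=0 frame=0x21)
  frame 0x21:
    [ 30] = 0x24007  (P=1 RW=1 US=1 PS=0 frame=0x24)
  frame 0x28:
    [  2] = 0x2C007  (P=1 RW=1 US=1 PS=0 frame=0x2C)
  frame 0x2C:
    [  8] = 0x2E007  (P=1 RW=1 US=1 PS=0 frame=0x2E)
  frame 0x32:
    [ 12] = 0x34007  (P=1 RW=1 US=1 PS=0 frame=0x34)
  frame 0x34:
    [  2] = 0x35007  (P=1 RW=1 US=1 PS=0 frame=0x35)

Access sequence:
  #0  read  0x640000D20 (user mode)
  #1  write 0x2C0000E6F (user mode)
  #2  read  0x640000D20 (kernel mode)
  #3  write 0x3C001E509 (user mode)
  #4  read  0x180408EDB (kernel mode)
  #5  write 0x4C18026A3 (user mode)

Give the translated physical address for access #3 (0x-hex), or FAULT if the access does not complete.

Walk each access:
#0 VA=0x640000D20 (r,user):
  L0 @0x1C[25] → 0x1E087  P=1,RW=1,US=1,PS=1
  ✓ 0x1ED20 (huge @L0)  — 1 lookups
#1 VA=0x2C0000E6F (w,user):
  L0 @0x1C[11] → 0xC002  P=0,RW=1,US=0,PS=0
  ⇒ fault: PAGE_NOT_PRESENT  — 1 lookups
#2 VA=0x640000D20 (r,kernel):
  TLB hit vpn=0x640000 → PA=0x1ED20
#3 VA=0x3C001E509 (w,user):
  L0 @0x1C[15] → 0x20007  P=1,RW=1,US=1,PS=0
  L1 @0x20[0] → 0x21007  P=1,RW=1,US=1,PS=0
  L2 @0x21[30] → 0x24007  P=1,RW=1,US=1,PS=0
  ✓ 0x24509  — 3 lookups
#4 VA=0x180408EDB (r,kernel):
  L0 @0x1C[6] → 0x28007  P=1,RW=1,US=1,PS=0
  L1 @0x28[2] → 0x2C007  P=1,RW=1,US=1,PS=0
  L2 @0x2C[8] → 0x2E007  P=1,RW=1,US=1,PS=0
  ✓ 0x2EEDB  — 3 lookups
#5 VA=0x4C18026A3 (w,user):
  L0 @0x1C[19] → 0x32007  P=1,RW=1,US=1,PS=0
  L1 @0x32[12] → 0x34007  P=1,RW=1,US=1,PS=0
  L2 @0x34[2] → 0x35007  P=1,RW=1,US=1,PS=0
  ✓ 0x356A3  — 3 lookups

Access #3 PA: 0x24509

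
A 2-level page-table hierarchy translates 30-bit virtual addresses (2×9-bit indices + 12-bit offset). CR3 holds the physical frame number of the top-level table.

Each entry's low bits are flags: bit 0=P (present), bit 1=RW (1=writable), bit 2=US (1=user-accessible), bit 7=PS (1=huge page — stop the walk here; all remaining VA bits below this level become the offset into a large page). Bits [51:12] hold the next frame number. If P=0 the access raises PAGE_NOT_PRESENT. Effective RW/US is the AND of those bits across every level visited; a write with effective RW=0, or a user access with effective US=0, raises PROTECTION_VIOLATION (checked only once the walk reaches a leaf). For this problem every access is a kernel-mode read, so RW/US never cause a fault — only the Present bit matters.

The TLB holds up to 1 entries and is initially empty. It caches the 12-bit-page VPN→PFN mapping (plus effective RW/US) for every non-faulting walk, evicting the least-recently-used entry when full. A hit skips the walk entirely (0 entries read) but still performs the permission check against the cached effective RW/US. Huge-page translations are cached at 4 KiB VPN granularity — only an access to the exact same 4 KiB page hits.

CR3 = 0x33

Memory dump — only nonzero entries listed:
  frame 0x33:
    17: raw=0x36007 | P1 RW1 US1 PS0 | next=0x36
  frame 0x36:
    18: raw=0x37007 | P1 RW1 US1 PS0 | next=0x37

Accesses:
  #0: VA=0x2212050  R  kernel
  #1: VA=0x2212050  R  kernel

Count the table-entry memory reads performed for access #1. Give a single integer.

Walk each access:
#0 VA=0x2212050 (r,kernel):
  lvl0: tbl 0x33, slot 17 ⇒ 0x36007 (P1/RW1/US1/PS0)
  lvl1: tbl 0x36, slot 18 ⇒ 0x37007 (P1/RW1/US1/PS0)
  ⇒ phys 0x37050  [2 reads]
#1 VA=0x2212050 (r,kernel):
  TLB hit vpn=0x2212 → PA=0x37050

Entries read for #1: 0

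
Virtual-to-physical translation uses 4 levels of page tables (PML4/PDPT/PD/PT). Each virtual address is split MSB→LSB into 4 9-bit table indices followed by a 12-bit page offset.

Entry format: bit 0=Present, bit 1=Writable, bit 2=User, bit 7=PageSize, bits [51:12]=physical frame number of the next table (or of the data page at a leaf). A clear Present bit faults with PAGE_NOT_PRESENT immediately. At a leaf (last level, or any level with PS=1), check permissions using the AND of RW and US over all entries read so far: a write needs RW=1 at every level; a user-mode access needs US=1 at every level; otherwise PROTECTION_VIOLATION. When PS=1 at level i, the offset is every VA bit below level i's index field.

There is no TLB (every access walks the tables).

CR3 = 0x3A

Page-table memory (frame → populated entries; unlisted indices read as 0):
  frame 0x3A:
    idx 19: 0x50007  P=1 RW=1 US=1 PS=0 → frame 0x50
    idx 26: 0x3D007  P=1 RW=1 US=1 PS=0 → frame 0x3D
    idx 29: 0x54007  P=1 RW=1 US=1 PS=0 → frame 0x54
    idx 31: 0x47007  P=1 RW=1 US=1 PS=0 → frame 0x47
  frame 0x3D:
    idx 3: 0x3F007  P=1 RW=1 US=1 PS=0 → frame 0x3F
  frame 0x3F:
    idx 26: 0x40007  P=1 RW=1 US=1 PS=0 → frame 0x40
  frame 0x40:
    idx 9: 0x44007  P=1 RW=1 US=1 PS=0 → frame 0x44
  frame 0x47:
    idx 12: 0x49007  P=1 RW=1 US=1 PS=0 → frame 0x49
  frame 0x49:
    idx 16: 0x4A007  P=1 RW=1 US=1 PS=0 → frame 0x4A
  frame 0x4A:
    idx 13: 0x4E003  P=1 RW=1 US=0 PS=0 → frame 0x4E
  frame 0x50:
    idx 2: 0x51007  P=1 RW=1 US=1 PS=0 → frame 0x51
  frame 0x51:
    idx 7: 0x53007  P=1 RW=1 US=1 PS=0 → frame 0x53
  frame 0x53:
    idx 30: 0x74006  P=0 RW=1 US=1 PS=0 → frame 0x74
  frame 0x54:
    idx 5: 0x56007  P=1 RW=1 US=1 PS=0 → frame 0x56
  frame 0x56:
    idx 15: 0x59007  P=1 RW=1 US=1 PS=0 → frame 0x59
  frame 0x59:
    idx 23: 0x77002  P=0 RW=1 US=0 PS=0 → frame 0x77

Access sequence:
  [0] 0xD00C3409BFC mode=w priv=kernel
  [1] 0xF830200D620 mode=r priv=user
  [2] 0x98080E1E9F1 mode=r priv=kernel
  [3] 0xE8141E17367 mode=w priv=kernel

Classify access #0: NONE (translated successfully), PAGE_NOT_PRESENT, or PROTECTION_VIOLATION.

Per-access translation:
#0 VA=0xD00C3409BFC (w,kernel):
  lvl0: tbl 0x3A, slot 26 ⇒ 0x3D007 (P1/RW1/US1/PS0)
  lvl1: tbl 0x3D, slot 3 ⇒ 0x3F007 (P1/RW1/US1/PS0)
  lvl2: tbl 0x3F, slot 26 ⇒ 0x40007 (P1/RW1/US1/PS0)
  lvl3: tbl 0x40, slot 9 ⇒ 0x44007 (P1/RW1/US1/PS0)
  ⇒ phys 0x44BFC  [4 reads]
#1 VA=0xF830200D620 (r,user):
  lvl0: tbl 0x3A, slot 31 ⇒ 0x47007 (P1/RW1/US1/PS0)
  lvl1: tbl 0x47, slot 12 ⇒ 0x49007 (P1/RW1/US1/PS0)
  lvl2: tbl 0x49, slot 16 ⇒ 0x4A007 (P1/RW1/US1/PS0)
  lvl3: tbl 0x4A, slot 13 ⇒ 0x4E003 (P1/RW1/US0/PS0)
  ✗ PROTECTION_VIOLATION  [4 reads]
#2 VA=0x98080E1E9F1 (r,kernel):
  lvl0: tbl 0x3A, slot 19 ⇒ 0x50007 (P1/RW1/US1/PS0)
  lvl1: tbl 0x50, slot 2 ⇒ 0x51007 (P1/RW1/US1/PS0)
  lvl2: tbl 0x51, slot 7 ⇒ 0x53007 (P1/RW1/US1/PS0)
  lvl3: tbl 0x53, slot 30 ⇒ 0x74006 (P0/RW1/US1/PS0)
  ✗ PAGE_NOT_PRESENT  [4 reads]
#3 VA=0xE8141E17367 (w,kernel):
  lvl0: tbl 0x3A, slot 29 ⇒ 0x54007 (P1/RW1/US1/PS0)
  lvl1: tbl 0x54, slot 5 ⇒ 0x56007 (P1/RW1/US1/PS0)
  lvl2: tbl 0x56, slot 15 ⇒ 0x59007 (P1/RW1/US1/PS0)
  lvl3: tbl 0x59, slot 23 ⇒ 0x77002 (P0/RW1/US0/PS0)
  ✗ PAGE_NOT_PRESENT  [4 reads]

Access #0 fault: NONE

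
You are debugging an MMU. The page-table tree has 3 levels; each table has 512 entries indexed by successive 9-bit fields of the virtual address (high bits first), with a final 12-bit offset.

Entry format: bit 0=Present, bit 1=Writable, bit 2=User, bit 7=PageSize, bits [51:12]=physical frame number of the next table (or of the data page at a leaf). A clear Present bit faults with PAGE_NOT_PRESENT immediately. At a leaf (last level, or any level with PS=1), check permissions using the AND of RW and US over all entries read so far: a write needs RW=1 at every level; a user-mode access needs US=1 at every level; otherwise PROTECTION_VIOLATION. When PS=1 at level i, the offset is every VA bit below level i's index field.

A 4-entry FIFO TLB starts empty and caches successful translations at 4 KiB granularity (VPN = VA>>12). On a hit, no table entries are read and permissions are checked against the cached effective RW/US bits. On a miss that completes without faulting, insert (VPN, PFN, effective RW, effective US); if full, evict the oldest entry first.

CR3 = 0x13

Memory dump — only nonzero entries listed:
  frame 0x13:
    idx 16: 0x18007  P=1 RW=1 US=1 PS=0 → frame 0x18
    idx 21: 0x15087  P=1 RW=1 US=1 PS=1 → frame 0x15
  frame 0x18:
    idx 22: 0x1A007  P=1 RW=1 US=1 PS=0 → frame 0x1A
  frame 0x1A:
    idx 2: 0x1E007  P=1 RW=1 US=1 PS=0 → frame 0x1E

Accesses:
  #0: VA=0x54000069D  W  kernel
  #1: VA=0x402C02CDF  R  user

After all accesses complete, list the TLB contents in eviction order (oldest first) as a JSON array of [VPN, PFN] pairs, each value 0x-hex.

Walk each access:
#0 VA=0x54000069D (w,kernel):
  L0: frame=0x13 idx=21 entry=0x15087 [P=1 RW=1 US=1 PS=1]
  ⇒ phys 0x1569D (huge @L0)  [1 reads]
#1 VA=0x402C02CDF (r,user):
  L0: frame=0x13 idx=16 entry=0x18007 [P=1 RW=1 US=1 PS=0]
  L1: frame=0x18 idx=22 entry=0x1A007 [P=1 RW=1 US=1 PS=0]
  L2: frame=0x1A idx=2 entry=0x1E007 [P=1 RW=1 US=1 PS=0]
  ⇒ phys 0x1ECDF  [3 reads]

TLB: [["0x540000", "0x15"], ["0x402C02", "0x1E"]]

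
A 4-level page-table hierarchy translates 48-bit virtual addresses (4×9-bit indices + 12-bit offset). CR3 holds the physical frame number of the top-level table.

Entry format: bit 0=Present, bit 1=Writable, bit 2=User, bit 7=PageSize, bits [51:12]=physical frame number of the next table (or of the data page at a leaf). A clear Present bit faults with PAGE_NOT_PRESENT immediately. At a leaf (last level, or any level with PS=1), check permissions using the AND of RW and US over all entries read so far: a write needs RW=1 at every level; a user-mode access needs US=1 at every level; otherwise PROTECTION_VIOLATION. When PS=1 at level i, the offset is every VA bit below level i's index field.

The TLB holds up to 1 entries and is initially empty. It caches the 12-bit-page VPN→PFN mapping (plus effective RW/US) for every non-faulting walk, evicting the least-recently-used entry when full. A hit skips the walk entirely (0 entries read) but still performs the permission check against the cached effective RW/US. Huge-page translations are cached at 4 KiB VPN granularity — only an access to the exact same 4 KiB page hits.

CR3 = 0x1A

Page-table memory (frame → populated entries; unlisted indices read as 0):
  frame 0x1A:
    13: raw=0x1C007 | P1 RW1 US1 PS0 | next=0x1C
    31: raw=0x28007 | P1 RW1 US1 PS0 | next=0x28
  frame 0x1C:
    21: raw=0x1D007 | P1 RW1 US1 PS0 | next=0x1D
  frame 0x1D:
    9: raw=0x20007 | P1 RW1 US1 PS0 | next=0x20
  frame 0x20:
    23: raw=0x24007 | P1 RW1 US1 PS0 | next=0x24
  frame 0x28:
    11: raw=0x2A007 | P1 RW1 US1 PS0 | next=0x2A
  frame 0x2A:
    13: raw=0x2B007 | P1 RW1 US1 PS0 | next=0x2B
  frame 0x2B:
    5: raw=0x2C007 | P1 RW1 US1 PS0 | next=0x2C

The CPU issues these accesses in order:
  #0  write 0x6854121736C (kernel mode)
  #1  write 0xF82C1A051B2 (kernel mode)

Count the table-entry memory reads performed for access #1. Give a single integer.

Per-access translation:
#0 VA=0x6854121736C (w,kernel):
  L0: frame=0x1A idx=13 entry=0x1C007 [P=1 RW=1 US=1 PS=0]
  L1: frame=0x1C idx=21 entry=0x1D007 [P=1 RW=1 US=1 PS=0]
  L2: frame=0x1D idx=9 entry=0x20007 [P=1 RW=1 US=1 PS=0]
  L3: frame=0x20 idx=23 entry=0x24007 [P=1 RW=1 US=1 PS=0]
  ✓ 0x2436C  — 4 lookups
#1 VA=0xF82C1A051B2 (w,kernel):
  L0: frame=0x1A idx=31 entry=0x28007 [P=1 RW=1 US=1 PS=0]
  L1: frame=0x28 idx=11 entry=0x2A007 [P=1 RW=1 US=1 PS=0]
  L2: frame=0x2A idx=13 entry=0x2B007 [P=1 RW=1 US=1 PS=0]
  L3: frame=0x2B idx=5 entry=0x2C007 [P=1 RW=1 US=1 PS=0]
  ✓ 0x2C1B2  — 4 lookups

Entries read for #1: 4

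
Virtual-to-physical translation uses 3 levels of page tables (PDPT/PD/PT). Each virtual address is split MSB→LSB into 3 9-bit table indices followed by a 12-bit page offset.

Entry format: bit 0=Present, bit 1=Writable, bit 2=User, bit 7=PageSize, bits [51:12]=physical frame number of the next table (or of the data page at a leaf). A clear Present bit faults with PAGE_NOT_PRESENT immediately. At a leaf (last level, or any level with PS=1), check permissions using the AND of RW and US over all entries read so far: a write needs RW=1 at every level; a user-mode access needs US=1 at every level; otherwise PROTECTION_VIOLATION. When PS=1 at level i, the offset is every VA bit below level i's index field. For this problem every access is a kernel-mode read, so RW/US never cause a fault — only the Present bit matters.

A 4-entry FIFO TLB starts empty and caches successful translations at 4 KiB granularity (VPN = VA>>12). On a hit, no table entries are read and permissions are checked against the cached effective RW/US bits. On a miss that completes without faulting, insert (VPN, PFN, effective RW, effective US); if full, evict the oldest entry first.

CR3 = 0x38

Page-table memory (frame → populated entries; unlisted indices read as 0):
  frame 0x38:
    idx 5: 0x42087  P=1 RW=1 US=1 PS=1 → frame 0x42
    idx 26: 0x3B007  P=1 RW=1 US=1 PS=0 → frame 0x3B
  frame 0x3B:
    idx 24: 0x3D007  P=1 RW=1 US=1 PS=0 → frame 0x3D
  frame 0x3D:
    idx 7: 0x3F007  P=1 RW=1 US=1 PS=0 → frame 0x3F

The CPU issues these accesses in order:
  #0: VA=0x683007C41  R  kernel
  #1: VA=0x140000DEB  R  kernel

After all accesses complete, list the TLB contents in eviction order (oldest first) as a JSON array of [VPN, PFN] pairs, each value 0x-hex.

Trace:
#0 VA=0x683007C41 (r,kernel):
  [0] read 0x38 idx=26: raw=0x3B007 flags P=1 W=1 U=1 S=0
  [1] read 0x3B idx=24: raw=0x3D007 flags P=1 W=1 U=1 S=0
  [2] read 0x3D idx=7: raw=0x3F007 flags P=1 W=1 U=1 S=0
  → PA=0x3FC41  (3 entries read)
#1 VA=0x140000DEB (r,kernel):
  [0] read 0x38 idx=5: raw=0x42087 flags P=1 W=1 U=1 S=1
  → PA=0x42DEB (huge @L0)  (1 entries read)

TLB: [["0x683007", "0x3F"], ["0x140000", "0x42"]]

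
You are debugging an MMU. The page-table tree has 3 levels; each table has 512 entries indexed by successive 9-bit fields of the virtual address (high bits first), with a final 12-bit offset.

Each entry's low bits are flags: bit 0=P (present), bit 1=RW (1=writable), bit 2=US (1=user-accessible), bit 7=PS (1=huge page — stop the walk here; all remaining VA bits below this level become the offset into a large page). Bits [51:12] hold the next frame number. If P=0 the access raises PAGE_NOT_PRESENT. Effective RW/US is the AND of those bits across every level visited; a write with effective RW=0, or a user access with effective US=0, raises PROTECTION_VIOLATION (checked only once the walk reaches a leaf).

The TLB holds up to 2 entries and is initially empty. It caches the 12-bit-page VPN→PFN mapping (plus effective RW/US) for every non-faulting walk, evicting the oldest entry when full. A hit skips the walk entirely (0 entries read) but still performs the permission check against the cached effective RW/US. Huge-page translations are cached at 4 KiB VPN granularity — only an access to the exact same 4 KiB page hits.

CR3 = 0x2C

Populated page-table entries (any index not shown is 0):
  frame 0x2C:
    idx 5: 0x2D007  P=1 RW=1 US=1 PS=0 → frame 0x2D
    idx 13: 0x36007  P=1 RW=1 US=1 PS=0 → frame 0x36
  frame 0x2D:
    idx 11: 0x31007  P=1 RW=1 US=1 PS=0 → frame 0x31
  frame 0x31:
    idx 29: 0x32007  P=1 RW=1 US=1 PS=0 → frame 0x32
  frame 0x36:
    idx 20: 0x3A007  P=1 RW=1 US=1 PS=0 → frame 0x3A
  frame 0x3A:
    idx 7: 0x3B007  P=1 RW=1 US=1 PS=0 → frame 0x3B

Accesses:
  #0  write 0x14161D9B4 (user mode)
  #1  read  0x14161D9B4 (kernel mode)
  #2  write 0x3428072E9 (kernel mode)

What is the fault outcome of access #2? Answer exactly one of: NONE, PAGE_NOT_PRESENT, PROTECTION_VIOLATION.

Walk each access:
#0 VA=0x14161D9B4 (w,user):
  lvl0: tbl 0x2C, slot 5 ⇒ 0x2D007 (P1/RW1/US1/PS0)
  lvl1: tbl 0x2D, slot 11 ⇒ 0x31007 (P1/RW1/US1/PS0)
  lvl2: tbl 0x31, slot 29 ⇒ 0x32007 (P1/RW1/US1/PS0)
  → PA=0x329B4  (3 entries read)
#1 VA=0x14161D9B4 (r,kernel):
  TLB hit vpn=0x14161D → PA=0x329B4
#2 VA=0x3428072E9 (w,kernel):
  lvl0: tbl 0x2C, slot 13 ⇒ 0x36007 (P1/RW1/US1/PS0)
  lvl1: tbl 0x36, slot 20 ⇒ 0x3A007 (P1/RW1/US1/PS0)
  lvl2: tbl 0x3A, slot 7 ⇒ 0x3B007 (P1/RW1/US1/PS0)
  → PA=0x3B2E9  (3 entries read)

Access #2 fault: NONE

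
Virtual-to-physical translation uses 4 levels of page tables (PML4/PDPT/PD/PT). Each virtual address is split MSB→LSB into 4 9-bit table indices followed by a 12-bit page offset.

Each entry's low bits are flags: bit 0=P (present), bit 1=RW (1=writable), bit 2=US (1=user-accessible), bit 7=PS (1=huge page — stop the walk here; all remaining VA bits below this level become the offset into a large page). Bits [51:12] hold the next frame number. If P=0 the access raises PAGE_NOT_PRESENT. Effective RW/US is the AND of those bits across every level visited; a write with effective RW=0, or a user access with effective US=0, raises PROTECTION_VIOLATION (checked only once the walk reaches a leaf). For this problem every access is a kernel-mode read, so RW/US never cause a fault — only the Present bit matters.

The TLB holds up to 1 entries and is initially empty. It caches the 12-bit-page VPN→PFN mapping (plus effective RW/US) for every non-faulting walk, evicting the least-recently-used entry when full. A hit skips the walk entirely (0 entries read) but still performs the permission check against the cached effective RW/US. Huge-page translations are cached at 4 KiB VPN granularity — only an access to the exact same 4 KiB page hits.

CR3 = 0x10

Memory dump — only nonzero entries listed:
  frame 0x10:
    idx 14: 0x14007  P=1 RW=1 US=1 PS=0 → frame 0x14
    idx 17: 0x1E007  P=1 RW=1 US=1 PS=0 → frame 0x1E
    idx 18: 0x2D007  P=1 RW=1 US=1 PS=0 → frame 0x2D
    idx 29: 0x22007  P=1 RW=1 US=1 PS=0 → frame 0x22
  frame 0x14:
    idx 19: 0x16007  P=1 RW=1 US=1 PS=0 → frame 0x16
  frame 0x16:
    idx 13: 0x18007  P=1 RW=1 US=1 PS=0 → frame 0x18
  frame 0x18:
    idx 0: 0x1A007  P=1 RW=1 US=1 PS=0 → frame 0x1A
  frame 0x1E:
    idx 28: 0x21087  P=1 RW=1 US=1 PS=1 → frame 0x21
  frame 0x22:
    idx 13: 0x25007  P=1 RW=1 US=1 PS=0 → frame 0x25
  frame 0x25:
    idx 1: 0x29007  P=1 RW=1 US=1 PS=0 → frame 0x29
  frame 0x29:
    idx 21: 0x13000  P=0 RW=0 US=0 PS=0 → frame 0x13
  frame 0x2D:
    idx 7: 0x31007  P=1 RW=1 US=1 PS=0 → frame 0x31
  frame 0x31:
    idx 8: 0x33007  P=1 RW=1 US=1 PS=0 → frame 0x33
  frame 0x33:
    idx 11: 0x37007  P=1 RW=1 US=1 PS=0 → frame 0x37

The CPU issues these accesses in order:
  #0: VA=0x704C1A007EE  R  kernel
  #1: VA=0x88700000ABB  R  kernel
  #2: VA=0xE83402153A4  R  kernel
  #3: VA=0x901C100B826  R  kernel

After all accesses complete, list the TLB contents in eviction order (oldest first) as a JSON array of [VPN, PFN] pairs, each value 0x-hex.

Per-access translation:
#0 VA=0x704C1A007EE (r,kernel):
  L0 @0x10[14] → 0x14007  P=1,RW=1,US=1,PS=0
  L1 @0x14[19] → 0x16007  P=1,RW=1,US=1,PS=0
  L2 @0x16[13] → 0x18007  P=1,RW=1,US=1,PS=0
  L3 @0x18[0] → 0x1A007  P=1,RW=1,US=1,PS=0
  ⇒ phys 0x1A7EE  [4 reads]
#1 VA=0x88700000ABB (r,kernel):
  L0 @0x10[17] → 0x1E007  P=1,RW=1,US=1,PS=0
  L1 @0x1E[28] → 0x21087  P=1,RW=1,US=1,PS=1
  ⇒ phys 0x21ABB (huge @L1)  [2 reads]
#2 VA=0xE83402153A4 (r,kernel):
  L0 @0x10[29] → 0x22007  P=1,RW=1,US=1,PS=0
  L1 @0x22[13] → 0x25007  P=1,RW=1,US=1,PS=0
  L2 @0x25[1] → 0x29007  P=1,RW=1,US=1,PS=0
  L3 @0x29[21] → 0x13000  P=0,RW=0,US=0,PS=0
  → PAGE_NOT_PRESENT  (4 entries read)
#3 VA=0x901C100B826 (r,kernel):
  L0 @0x10[18] → 0x2D007  P=1,RW=1,US=1,PS=0
  L1 @0x2D[7] → 0x31007  P=1,RW=1,US=1,PS=0
  L2 @0x31[8] → 0x33007  P=1,RW=1,US=1,PS=0
  L3 @0x33[11] → 0x37007  P=1,RW=1,US=1,PS=0
  ⇒ phys 0x37826  [4 reads]

TLB: [["0x901C100B", "0x37"]]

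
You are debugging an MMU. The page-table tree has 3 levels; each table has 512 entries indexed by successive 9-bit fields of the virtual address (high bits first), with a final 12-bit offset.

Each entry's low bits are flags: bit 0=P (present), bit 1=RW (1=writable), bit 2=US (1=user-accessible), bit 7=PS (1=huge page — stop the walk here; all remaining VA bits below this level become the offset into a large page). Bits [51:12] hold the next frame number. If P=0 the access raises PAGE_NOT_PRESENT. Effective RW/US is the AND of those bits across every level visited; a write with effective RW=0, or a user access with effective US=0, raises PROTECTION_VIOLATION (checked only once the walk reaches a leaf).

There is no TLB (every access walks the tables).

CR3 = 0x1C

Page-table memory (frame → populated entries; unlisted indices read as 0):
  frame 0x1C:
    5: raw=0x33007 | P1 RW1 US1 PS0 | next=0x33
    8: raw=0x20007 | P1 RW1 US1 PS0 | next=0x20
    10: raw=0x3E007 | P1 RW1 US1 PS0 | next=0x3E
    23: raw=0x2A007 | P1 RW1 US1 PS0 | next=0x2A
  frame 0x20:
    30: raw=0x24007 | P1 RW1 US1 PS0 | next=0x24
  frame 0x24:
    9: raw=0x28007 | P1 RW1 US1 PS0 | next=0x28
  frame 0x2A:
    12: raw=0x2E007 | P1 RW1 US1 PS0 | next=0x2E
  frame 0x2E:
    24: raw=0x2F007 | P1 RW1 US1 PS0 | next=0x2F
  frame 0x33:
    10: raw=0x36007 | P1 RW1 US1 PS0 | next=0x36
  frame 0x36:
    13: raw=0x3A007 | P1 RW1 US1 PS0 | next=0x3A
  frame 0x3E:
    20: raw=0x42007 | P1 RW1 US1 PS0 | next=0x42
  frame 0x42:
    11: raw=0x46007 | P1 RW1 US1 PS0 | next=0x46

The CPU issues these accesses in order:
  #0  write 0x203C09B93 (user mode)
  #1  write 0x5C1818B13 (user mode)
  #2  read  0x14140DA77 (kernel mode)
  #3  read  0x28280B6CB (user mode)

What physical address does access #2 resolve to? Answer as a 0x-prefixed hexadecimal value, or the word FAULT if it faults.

Per-access translation:
#0 VA=0x203C09B93 (w,user):
  lvl0: tbl 0x1C, slot 8 ⇒ 0x20007 (P1/RW1/US1/PS0)
  lvl1: tbl 0x20, slot 30 ⇒ 0x24007 (P1/RW1/US1/PS0)
  lvl2: tbl 0x24, slot 9 ⇒ 0x28007 (P1/RW1/US1/PS0)
  ✓ 0x28B93  — 3 lookups
#1 VA=0x5C1818B13 (w,user):
  lvl0: tbl 0x1C, slot 23 ⇒ 0x2A007 (P1/RW1/US1/PS0)
  lvl1: tbl 0x2A, slot 12 ⇒ 0x2E007 (P1/RW1/US1/PS0)
  lvl2: tbl 0x2E, slot 24 ⇒ 0x2F007 (P1/RW1/US1/PS0)
  ✓ 0x2FB13  — 3 lookups
#2 VA=0x14140DA77 (r,kernel):
  lvl0: tbl 0x1C, slot 5 ⇒ 0x33007 (P1/RW1/US1/PS0)
  lvl1: tbl 0x33, slot 10 ⇒ 0x36007 (P1/RW1/US1/PS0)
  lvl2: tbl 0x36, slot 13 ⇒ 0x3A007 (P1/RW1/US1/PS0)
  ✓ 0x3AA77  — 3 lookups
#3 VA=0x28280B6CB (r,user):
  lvl0: tbl 0x1C, slot 10 ⇒ 0x3E007 (P1/RW1/US1/PS0)
  lvl1: tbl 0x3E, slot 20 ⇒ 0x42007 (P1/RW1/US1/PS0)
  lvl2: tbl 0x42, slot 11 ⇒ 0x46007 (P1/RW1/US1/PS0)
  ✓ 0x466CB  — 3 lookups

Access #2 PA: 0x3AA77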